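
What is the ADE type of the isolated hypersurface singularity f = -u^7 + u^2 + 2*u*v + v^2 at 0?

A6

The Hessian of f at 0 has rank 1. Corank 1: A-series; mu = 6 gives A_6.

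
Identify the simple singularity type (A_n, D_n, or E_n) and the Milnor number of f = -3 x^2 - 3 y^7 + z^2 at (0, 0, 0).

The Hessian of f at 0 has rank 2. Corank 1: A-series; mu = 6 gives A_6.

Type A6, Milnor number mu = 6.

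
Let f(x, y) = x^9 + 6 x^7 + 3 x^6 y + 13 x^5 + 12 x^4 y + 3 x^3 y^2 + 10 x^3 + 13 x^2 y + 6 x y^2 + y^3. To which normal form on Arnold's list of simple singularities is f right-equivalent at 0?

D_4

The Hessian of f at 0 has rank 0. Corank 2; j^3 = (2*x + y)*(5*x^2 + 4*x*y + y^2) splits into three distinct lines over C (the quadratic factor has nonzero discriminant), so D_4.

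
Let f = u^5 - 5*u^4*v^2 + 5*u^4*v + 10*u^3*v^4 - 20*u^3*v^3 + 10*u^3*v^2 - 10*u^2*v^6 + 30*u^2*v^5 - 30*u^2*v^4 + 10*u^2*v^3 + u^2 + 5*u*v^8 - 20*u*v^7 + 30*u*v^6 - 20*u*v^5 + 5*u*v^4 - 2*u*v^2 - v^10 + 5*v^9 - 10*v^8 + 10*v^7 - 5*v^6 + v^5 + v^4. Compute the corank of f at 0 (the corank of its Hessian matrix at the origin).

1

The Hessian at 0 is [[2, 0], [0, 0]] of rank 1; hence corank 1.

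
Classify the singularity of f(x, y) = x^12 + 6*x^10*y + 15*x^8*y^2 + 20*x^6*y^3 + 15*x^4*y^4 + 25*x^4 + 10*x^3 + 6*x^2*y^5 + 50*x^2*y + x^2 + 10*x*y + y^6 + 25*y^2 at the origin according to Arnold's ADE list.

A5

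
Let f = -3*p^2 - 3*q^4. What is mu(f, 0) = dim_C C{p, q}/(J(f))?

The Hessian of f at 0 has rank 1. Corank 1: A-series; mu = 3 gives A_3.

3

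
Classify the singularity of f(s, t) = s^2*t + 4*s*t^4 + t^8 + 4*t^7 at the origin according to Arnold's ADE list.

The Hessian of f at 0 has rank 0. Corank 2; j^3 = s^2*t has shape L^2 M (L != M), so D-series; mu = 9 gives D_9.

D9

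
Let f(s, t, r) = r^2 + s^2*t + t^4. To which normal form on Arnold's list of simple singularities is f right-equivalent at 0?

D5

The Hessian of f at 0 has rank 1. Corank 2; j^3 = s^2*t has shape L^2 M (L != M), so D-series; mu = 5 gives D_5.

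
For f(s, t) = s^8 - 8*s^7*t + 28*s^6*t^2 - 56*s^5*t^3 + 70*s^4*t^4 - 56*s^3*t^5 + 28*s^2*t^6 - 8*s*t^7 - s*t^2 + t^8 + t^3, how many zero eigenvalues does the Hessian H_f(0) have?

Hessian at 0 has rank 0.

2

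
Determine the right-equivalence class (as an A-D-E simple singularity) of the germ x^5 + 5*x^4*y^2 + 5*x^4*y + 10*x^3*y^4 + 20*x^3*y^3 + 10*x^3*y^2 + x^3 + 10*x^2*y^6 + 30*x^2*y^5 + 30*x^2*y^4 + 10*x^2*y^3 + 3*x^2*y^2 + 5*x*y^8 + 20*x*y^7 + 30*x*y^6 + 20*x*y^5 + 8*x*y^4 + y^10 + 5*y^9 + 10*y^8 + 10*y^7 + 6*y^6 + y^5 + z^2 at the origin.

E8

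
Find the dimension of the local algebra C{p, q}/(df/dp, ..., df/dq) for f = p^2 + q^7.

The Hessian of f at 0 is [[2, 0], [0, 0]] with rank 1, so corank 1. A Groebner basis of the Jacobian ideal J(f) in C{p,q} is {q^6, p}; counting standard monomials gives mu = 6. Corank 1: A-series; mu = 6 gives A_6.

6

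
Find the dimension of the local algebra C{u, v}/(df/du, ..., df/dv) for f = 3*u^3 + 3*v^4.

6

The Hessian of f at 0 has rank 0. Corank 2; j^3 = 3*u^3 is a perfect cube, so E-series; the 4-jet and mu = 6 give E_6.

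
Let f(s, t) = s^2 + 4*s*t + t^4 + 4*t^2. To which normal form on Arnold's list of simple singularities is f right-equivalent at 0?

A_{3}

The Hessian of f at 0 has rank 1. Corank 1: A-series; mu = 3 gives A_3.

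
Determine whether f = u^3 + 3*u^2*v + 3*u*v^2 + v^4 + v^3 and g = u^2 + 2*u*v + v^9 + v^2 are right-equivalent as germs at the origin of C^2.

No.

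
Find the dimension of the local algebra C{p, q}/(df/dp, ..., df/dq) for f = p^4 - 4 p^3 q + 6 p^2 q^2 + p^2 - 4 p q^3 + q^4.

3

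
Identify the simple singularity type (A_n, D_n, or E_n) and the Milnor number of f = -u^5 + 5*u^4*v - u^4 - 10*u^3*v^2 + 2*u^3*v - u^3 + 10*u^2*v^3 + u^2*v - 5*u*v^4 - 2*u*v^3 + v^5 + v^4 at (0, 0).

Type D5, Milnor number mu = 5.

The Hessian of f at 0 has rank 0. Corank 2; j^3 = -u^2*(u - v) has shape L^2 M (L != M), so D-series; mu = 5 gives D_5.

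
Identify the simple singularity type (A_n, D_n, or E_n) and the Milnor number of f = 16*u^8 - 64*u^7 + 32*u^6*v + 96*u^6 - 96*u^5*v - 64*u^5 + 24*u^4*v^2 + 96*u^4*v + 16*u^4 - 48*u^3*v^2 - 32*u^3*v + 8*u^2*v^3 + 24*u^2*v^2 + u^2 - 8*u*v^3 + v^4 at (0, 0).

The Hessian of f at 0 has rank 1. Corank 1: A-series; mu = 3 gives A_3.

Type A3, Milnor number mu = 3.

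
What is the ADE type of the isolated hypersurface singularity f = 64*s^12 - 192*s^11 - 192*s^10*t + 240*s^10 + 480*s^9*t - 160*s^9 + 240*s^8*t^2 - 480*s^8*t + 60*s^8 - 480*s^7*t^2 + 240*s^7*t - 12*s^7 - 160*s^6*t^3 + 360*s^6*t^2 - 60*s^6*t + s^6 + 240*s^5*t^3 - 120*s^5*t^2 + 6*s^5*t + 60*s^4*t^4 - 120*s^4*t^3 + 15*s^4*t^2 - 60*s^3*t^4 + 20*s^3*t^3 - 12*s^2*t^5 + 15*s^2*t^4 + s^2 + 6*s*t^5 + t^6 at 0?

A_{5}

The Hessian of f at 0 has rank 1. Corank 1: A-series; mu = 5 gives A_5.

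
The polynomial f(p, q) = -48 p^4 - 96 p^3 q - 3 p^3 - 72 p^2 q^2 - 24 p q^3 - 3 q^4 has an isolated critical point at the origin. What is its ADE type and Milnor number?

The Hessian of f at 0 has rank 0. Corank 2; j^3 = -3*p^3 is a perfect cube, so E-series; the 4-jet and mu = 6 give E_6.

Type E_6, Milnor number mu = 6.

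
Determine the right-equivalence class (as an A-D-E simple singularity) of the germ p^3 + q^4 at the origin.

The Hessian of f at 0 has rank 0. Corank 2; j^3 = p^3 is a perfect cube, so E-series; the 4-jet and mu = 6 give E_6.

E_{6}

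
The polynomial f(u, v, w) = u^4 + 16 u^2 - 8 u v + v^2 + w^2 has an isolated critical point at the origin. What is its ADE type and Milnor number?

The Hessian of f at 0 has rank 2. Corank 1: A-series; mu = 3 gives A_3.

Type A3, Milnor number mu = 3.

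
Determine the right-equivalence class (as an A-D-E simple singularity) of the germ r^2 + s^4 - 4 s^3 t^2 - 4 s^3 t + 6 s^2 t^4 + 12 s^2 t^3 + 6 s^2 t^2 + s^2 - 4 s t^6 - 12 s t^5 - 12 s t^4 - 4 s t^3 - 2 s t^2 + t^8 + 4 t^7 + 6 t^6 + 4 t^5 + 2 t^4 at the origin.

A_{3}

The Hessian of f at 0 has rank 2. Corank 1: A-series; mu = 3 gives A_3.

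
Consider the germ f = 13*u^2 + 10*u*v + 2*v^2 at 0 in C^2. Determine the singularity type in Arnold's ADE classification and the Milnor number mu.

Type A_{1}, Milnor number mu = 1.

The Hessian of f at 0 has rank 2. Corank 0: nondegenerate Morse point, so A_1.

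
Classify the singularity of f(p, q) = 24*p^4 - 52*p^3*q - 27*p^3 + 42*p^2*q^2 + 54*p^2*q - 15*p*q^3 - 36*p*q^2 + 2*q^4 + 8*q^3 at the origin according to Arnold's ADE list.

E_{7}

The Hessian of f at 0 has rank 0. Corank 2; j^3 = -(3*p - 2*q)^3 is a perfect cube, so E-series; the 4-jet and mu = 7 give E_7.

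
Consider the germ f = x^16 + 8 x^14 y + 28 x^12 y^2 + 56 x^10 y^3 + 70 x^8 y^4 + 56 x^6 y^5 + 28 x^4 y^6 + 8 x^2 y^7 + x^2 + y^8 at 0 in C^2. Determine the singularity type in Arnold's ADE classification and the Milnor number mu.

Type A7, Milnor number mu = 7.

The Hessian of f at 0 has rank 1. Corank 1: A-series; mu = 7 gives A_7.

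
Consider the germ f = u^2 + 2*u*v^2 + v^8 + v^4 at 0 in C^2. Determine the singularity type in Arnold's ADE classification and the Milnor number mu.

The Hessian of f at 0 is [[2, 0], [0, 0]] with rank 1, so corank 1. A Groebner basis of the Jacobian ideal J(f) in C{u,v} is {u^4, u^3*v, u + v^2}; counting standard monomials gives mu = 7. Corank 1: A-series; mu = 7 gives A_7.

Type A_{7}, Milnor number mu = 7.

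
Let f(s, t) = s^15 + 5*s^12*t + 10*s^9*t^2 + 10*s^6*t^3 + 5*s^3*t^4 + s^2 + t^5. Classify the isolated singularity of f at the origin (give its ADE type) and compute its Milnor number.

The Hessian of f at 0 has rank 1. Corank 1: A-series; mu = 4 gives A_4.

Type A_{4}, Milnor number mu = 4.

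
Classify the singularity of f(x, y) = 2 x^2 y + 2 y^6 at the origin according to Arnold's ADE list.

The Hessian of f at 0 has rank 0. Corank 2; j^3 = 2*x^2*y has shape L^2 M (L != M), so D-series; mu = 7 gives D_7.

D_7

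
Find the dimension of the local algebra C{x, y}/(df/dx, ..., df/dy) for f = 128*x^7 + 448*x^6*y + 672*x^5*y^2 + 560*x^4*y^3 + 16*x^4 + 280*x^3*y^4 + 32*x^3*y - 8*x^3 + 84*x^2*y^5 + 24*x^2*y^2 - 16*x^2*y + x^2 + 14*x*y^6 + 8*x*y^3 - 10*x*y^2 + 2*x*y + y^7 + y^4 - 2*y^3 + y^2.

The Hessian of f at 0 is [[2, 2], [2, 2]] with rank 1, so corank 1. A Groebner basis of the Jacobian ideal J(f) in C{x,y} is {7*x*y/3 + 5*x/12 + y^4 - 2*y^3/3 + 23*y^2/12 + 5*y/12, x*y^2 + 2*x*y/3 + x/12 + 2*y^3/3 + 7*y^2/12 + y/12, x^2 + x*y - x/4 + y^2/4 - y/4}; counting standard monomials gives mu = 6. Corank 1: A-series; mu = 6 gives A_6.

6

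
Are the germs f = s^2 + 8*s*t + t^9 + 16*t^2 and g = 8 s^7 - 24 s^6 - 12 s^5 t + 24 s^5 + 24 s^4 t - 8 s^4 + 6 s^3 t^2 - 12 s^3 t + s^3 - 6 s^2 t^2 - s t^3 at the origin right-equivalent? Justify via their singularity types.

No.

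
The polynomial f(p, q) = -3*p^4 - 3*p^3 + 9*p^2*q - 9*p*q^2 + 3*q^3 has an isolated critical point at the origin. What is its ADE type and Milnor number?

Type E_{6}, Milnor number mu = 6.

The Hessian of f at 0 is [[0, 0], [0, 0]] with rank 0, so corank 2. A Groebner basis of the Jacobian ideal J(f) in C{p,q} is {q^4, p*q^2 - 2*q^3/3, p^2 - 2*p*q + q^2}; counting standard monomials gives mu = 6. Corank 2; j^3 = -3*(p - q)^3 is a perfect cube, so E-series; the 4-jet and mu = 6 give E_6.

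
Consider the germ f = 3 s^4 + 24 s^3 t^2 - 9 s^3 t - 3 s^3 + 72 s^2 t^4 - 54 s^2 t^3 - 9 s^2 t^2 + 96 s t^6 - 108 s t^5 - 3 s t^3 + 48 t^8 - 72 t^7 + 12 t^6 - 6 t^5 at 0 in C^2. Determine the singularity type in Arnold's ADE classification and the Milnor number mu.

Type E_7, Milnor number mu = 7.

The Hessian of f at 0 has rank 0. Corank 2; j^3 = -3*s^3 is a perfect cube, so E-series; the 4-jet and mu = 7 give E_7.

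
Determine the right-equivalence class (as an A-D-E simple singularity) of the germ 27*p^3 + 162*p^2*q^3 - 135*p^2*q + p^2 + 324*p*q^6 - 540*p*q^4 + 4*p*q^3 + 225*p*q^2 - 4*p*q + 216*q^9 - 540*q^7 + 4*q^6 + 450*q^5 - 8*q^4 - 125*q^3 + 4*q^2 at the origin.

A_{2}

The Hessian of f at 0 has rank 1. Corank 1: A-series; mu = 2 gives A_2.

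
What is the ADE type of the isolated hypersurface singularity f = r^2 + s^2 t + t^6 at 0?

D_{7}

The Hessian of f at 0 is [[0, 0, 0], [0, 0, 0], [0, 0, 2]] with rank 1, so corank 2. A Groebner basis of the Jacobian ideal J(f) in C{s,t,r} is {s^2/6 + t^5, s^3, s*t, r}; counting standard monomials gives mu = 7. Corank 2; j^3 = s^2*t has shape L^2 M (L != M), so D-series; mu = 7 gives D_7.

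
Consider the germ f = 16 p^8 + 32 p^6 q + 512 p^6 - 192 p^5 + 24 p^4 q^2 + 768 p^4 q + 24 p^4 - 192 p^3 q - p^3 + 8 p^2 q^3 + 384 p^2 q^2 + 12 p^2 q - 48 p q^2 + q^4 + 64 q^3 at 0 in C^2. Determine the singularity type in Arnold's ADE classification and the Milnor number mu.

Type E_6, Milnor number mu = 6.

The Hessian of f at 0 is [[0, 0], [0, 0]] with rank 0, so corank 2. A Groebner basis of the Jacobian ideal J(f) in C{p,q} is {p^3 - 3*p^2/16 + 3*p*q/2 - 3*q^2, p^2*q - p^2/32 + p*q/4 - q^2/2, -p^2/256 + p*q^2 + p*q/32 - q^2/16, q^3}; counting standard monomials gives mu = 6. Corank 2; j^3 = -(p - 4*q)^3 is a perfect cube, so E-series; the 4-jet and mu = 6 give E_6.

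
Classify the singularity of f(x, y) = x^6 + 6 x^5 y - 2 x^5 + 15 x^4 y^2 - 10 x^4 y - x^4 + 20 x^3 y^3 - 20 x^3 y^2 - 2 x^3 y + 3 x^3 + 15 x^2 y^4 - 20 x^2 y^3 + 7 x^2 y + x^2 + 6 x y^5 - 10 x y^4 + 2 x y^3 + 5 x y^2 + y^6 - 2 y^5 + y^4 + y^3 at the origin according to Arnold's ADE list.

The Hessian of f at 0 is [[2, 0], [0, 0]] with rank 1, so corank 1. A Groebner basis of the Jacobian ideal J(f) in C{x,y} is {y^2, x}; counting standard monomials gives mu = 2. Corank 1: A-series; mu = 2 gives A_2.

A_{2}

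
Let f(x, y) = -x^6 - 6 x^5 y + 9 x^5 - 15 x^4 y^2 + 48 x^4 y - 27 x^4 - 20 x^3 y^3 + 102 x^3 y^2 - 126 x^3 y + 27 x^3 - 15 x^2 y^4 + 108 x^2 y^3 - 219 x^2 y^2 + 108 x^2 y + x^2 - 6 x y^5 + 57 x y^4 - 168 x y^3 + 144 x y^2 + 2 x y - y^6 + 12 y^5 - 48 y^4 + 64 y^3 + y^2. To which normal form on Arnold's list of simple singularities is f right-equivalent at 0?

A_{2}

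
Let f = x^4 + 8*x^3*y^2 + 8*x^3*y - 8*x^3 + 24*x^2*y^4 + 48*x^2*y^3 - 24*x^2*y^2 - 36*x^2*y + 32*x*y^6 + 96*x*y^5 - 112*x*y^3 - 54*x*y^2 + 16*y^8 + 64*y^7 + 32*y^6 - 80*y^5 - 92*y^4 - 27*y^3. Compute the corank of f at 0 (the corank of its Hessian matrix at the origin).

2

Hessian at 0 has rank 0.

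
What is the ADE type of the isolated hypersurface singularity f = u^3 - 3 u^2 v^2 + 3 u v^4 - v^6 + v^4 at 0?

E_6

The Hessian of f at 0 is [[0, 0], [0, 0]] with rank 0, so corank 2. A Groebner basis of the Jacobian ideal J(f) in C{u,v} is {u^3, u^2*v, -u^2/2 + u*v^2, v^3}; counting standard monomials gives mu = 6. Corank 2; j^3 = u^3 is a perfect cube, so E-series; the 4-jet and mu = 6 give E_6.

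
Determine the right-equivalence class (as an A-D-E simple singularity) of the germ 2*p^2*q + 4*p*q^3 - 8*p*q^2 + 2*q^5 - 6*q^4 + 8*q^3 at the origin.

D_{5}

The Hessian of f at 0 is [[0, 0], [0, 0]] with rank 0, so corank 2. A Groebner basis of the Jacobian ideal J(f) in C{p,q} is {p*q^2 + 2*p*q - 4*q^2, p*q + q^3 - 2*q^2, p^2 - 8*p*q + 12*q^2}; counting standard monomials gives mu = 5. Corank 2; j^3 = 2*q*(p - 2*q)^2 has shape L^2 M (L != M), so D-series; mu = 5 gives D_5.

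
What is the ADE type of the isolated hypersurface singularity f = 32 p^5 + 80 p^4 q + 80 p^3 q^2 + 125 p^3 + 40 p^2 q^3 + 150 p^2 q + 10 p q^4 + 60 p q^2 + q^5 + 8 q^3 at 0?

E8

The Hessian of f at 0 is [[0, 0], [0, 0]] with rank 0, so corank 2. A Groebner basis of the Jacobian ideal J(f) in C{p,q} is {q^5, p*q^3 + 17*q^4/40, p^2 + 4*p*q/5 + 4*q^2/25}; counting standard monomials gives mu = 8. Corank 2; j^3 = (5*p + 2*q)^3 is a perfect cube, so E-series; the 5-jet and mu = 8 give E_8.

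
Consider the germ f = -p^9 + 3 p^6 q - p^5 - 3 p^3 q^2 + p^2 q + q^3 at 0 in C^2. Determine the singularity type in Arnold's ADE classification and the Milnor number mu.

Type D_4, Milnor number mu = 4.

The Hessian of f at 0 has rank 0. Corank 2; j^3 = q*(p^2 + q^2) splits into three distinct lines over C (the quadratic factor has nonzero discriminant), so D_4.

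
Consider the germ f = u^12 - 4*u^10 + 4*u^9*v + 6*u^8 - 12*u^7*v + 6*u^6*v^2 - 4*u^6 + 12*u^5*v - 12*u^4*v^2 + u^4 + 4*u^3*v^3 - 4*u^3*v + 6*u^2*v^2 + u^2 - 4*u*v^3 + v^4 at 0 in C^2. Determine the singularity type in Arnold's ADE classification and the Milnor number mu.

The Hessian of f at 0 has rank 1. Corank 1: A-series; mu = 3 gives A_3.

Type A_3, Milnor number mu = 3.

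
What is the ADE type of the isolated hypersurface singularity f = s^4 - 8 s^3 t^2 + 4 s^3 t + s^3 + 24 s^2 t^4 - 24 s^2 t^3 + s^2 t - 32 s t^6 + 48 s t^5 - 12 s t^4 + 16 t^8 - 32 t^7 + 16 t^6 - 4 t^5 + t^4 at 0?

D5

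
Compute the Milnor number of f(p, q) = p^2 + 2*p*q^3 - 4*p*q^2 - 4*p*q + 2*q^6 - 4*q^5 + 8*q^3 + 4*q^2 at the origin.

The Hessian of f at 0 has rank 1. Corank 1: A-series; mu = 5 gives A_5.

5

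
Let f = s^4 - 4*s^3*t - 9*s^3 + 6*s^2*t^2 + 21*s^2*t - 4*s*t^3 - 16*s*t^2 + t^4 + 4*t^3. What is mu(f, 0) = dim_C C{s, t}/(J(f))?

5

The Hessian of f at 0 has rank 0. Corank 2; j^3 = -(s - t)*(3*s - 2*t)^2 has shape L^2 M (L != M), so D-series; mu = 5 gives D_5.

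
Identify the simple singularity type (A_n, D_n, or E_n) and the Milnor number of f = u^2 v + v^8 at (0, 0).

The Hessian of f at 0 is [[0, 0], [0, 0]] with rank 0, so corank 2. A Groebner basis of the Jacobian ideal J(f) in C{u,v} is {u^2/8 + v^7, u^3, u*v}; counting standard monomials gives mu = 9. Corank 2; j^3 = u^2*v has shape L^2 M (L != M), so D-series; mu = 9 gives D_9.

Type D_{9}, Milnor number mu = 9.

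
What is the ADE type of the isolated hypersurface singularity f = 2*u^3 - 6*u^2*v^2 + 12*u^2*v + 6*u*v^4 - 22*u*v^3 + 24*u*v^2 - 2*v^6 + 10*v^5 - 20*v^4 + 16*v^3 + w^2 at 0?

The Hessian of f at 0 has rank 1. Corank 2; j^3 = 2*(u + 2*v)^3 is a perfect cube, so E-series; the 4-jet and mu = 7 give E_7.

E7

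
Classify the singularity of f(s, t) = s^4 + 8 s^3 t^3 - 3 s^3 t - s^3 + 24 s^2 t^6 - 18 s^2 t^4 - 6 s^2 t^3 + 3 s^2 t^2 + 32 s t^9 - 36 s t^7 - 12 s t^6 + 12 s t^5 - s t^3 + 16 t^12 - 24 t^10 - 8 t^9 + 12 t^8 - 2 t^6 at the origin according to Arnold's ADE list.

E_7

The Hessian of f at 0 has rank 0. Corank 2; j^3 = -s^3 is a perfect cube, so E-series; the 4-jet and mu = 7 give E_7.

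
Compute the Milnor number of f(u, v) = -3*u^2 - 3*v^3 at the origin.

2

The Hessian of f at 0 is [[-6, 0], [0, 0]] with rank 1, so corank 1. A Groebner basis of the Jacobian ideal J(f) in C{u,v} is {v^2, u}; counting standard monomials gives mu = 2. Corank 1: A-series; mu = 2 gives A_2.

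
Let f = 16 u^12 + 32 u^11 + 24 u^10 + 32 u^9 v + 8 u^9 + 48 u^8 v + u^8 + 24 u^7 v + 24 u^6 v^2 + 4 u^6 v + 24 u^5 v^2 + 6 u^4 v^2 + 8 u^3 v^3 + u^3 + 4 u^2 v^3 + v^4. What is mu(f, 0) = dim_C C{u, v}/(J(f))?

The Hessian of f at 0 has rank 0. Corank 2; j^3 = u^3 is a perfect cube, so E-series; the 4-jet and mu = 6 give E_6.

6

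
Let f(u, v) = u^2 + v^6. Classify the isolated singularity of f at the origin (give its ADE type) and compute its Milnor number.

The Hessian of f at 0 is [[2, 0], [0, 0]] with rank 1, so corank 1. A Groebner basis of the Jacobian ideal J(f) in C{u,v} is {v^5, u}; counting standard monomials gives mu = 5. Corank 1: A-series; mu = 5 gives A_5.

Type A_5, Milnor number mu = 5.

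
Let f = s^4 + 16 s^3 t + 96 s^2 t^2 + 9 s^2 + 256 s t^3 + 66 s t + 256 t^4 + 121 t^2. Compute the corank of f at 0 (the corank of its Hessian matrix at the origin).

1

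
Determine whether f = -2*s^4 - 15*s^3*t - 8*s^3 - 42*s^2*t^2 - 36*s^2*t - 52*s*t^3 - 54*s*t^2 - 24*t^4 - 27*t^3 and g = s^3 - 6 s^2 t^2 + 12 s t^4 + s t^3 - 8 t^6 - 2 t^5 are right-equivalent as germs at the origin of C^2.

Yes.

The Hessian of f at 0 is [[0, 0], [0, 0]] with rank 0, so corank 2. A Groebner basis of the Jacobian ideal J(f) in C{s,t} is {768*s^2 + 2304*s*t + t^4 + 8*t^3 + 1728*t^2, s^3 + 252*s^2 + 756*s*t + 6*t^3 + 567*t^2, s^2*t - 104*s^2 - 312*s*t - 10*t^3/3 - 234*t^2, 32*s^2 + s*t^2 + 96*s*t + 11*t^3/6 + 72*t^2}; counting standard monomials gives mu = 7. Corank 2; j^3 = -(2*s + 3*t)^3 is a perfect cube, so E-series; the 4-jet and mu = 7 give E_7. The Hessian of g at 0 is [[0, 0], [0, 0]] with rank 0, so corank 2. A Groebner basis of the Jacobian ideal J(g) in C{s,t} is {-s^2/4 + t^4 - t^3/12, s^3, s^2*t + s^2/12 + t^3/36, -s^2/2 + s*t^2 - t^3/6}; counting standard monomials gives mu = 7. Corank 2; j^3 = s^3 is a perfect cube, so E-series; the 4-jet and mu = 7 give E_7. Both have type E_7, hence right-equivalent.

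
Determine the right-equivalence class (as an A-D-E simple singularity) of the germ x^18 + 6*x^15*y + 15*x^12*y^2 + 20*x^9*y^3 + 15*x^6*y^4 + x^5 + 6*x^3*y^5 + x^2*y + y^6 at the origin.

The Hessian of f at 0 is [[0, 0], [0, 0]] with rank 0, so corank 2. A Groebner basis of the Jacobian ideal J(f) in C{x,y} is {x^2/6 + y^5, x^3, x*y}; counting standard monomials gives mu = 7. Corank 2; j^3 = x^2*y has shape L^2 M (L != M), so D-series; mu = 7 gives D_7.

D7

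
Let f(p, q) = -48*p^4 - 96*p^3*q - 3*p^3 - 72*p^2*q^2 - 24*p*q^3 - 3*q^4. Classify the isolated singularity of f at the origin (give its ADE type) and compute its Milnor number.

Type E_{6}, Milnor number mu = 6.

The Hessian of f at 0 has rank 0. Corank 2; j^3 = -3*p^3 is a perfect cube, so E-series; the 4-jet and mu = 6 give E_6.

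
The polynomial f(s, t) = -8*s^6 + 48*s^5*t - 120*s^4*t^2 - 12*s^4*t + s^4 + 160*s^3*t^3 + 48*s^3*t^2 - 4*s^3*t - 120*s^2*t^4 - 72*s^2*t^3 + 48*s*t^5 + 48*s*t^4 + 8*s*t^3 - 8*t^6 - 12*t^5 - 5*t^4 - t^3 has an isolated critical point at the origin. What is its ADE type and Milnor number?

Type E_6, Milnor number mu = 6.

The Hessian of f at 0 has rank 0. Corank 2; j^3 = -t^3 is a perfect cube, so E-series; the 4-jet and mu = 6 give E_6.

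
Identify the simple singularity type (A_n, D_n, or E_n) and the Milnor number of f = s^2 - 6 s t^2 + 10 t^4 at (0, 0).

The Hessian of f at 0 has rank 1. Corank 1: A-series; mu = 3 gives A_3.

Type A3, Milnor number mu = 3.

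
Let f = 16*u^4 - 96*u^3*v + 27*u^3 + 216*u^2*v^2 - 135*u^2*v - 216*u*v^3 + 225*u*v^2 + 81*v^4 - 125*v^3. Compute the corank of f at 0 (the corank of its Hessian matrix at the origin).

Hessian at 0 has rank 0.

2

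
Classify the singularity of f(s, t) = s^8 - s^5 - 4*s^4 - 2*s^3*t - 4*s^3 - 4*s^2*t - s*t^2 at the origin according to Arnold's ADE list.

The Hessian of f at 0 has rank 0. Corank 2; j^3 = -s*(2*s + t)^2 has shape L^2 M (L != M), so D-series; mu = 9 gives D_9.

D_{9}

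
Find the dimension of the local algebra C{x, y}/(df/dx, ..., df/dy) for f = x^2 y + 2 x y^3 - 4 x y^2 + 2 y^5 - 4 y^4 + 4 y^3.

The Hessian of f at 0 has rank 0. Corank 2; j^3 = y*(x - 2*y)^2 has shape L^2 M (L != M), so D-series; mu = 6 gives D_6.

6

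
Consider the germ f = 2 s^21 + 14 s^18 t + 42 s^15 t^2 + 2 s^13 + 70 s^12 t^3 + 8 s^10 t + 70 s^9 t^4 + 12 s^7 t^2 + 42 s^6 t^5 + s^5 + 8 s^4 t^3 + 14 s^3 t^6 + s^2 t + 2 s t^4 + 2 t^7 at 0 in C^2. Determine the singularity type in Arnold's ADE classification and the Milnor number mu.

The Hessian of f at 0 is [[0, 0], [0, 0]] with rank 0, so corank 2. A Groebner basis of the Jacobian ideal J(f) in C{s,t} is {-s^2/6 + s*t^3, s*t + t^4, s^3, s^2*t}; counting standard monomials gives mu = 8. Corank 2; j^3 = s^2*t has shape L^2 M (L != M), so D-series; mu = 8 gives D_8.

Type D8, Milnor number mu = 8.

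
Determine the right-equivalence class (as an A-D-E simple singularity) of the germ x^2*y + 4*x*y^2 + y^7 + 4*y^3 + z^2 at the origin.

D8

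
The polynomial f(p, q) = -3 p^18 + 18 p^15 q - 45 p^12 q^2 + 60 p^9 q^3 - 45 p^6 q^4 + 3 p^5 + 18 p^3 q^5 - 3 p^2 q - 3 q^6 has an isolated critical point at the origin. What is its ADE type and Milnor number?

Type D7, Milnor number mu = 7.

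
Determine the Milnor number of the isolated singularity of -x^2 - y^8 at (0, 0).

7

The Hessian of f at 0 is [[-2, 0], [0, 0]] with rank 1, so corank 1. A Groebner basis of the Jacobian ideal J(f) in C{x,y} is {y^7, x}; counting standard monomials gives mu = 7. Corank 1: A-series; mu = 7 gives A_7.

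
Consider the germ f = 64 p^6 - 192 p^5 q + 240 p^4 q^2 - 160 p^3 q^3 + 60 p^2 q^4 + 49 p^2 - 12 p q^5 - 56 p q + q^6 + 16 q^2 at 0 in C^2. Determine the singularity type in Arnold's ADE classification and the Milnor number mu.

Type A5, Milnor number mu = 5.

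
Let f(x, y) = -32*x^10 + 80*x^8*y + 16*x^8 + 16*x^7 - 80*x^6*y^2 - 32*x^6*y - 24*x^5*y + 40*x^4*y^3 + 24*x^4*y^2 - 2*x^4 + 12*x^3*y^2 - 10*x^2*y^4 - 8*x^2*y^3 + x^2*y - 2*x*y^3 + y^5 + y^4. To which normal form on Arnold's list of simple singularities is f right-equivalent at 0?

D_{5}

The Hessian of f at 0 has rank 0. Corank 2; j^3 = x^2*y has shape L^2 M (L != M), so D-series; mu = 5 gives D_5.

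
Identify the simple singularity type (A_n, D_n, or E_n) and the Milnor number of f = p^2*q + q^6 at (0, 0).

Type D_{7}, Milnor number mu = 7.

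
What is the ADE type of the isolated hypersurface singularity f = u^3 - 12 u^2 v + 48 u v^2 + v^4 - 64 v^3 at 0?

E_{6}

The Hessian of f at 0 has rank 0. Corank 2; j^3 = (u - 4*v)^3 is a perfect cube, so E-series; the 4-jet and mu = 6 give E_6.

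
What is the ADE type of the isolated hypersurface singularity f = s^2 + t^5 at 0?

A_4

The Hessian of f at 0 has rank 1. Corank 1: A-series; mu = 4 gives A_4.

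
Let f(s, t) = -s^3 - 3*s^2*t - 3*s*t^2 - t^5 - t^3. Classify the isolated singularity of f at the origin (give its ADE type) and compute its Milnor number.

Type E8, Milnor number mu = 8.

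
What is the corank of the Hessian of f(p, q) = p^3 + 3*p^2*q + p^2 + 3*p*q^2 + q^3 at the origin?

1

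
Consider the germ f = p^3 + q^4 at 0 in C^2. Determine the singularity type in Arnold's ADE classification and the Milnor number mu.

Type E_{6}, Milnor number mu = 6.

The Hessian of f at 0 is [[0, 0], [0, 0]] with rank 0, so corank 2. A Groebner basis of the Jacobian ideal J(f) in C{p,q} is {q^3, p^2}; counting standard monomials gives mu = 6. Corank 2; j^3 = p^3 is a perfect cube, so E-series; the 4-jet and mu = 6 give E_6.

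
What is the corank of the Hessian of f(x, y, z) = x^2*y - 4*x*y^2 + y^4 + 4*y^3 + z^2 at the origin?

Hessian at 0 has rank 1.

2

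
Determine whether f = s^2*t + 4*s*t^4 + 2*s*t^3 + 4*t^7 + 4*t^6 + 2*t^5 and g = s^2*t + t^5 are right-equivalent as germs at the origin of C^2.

Yes.

The Hessian of f at 0 has rank 0. Corank 2; j^3 = s^2*t has shape L^2 M (L != M), so D-series; mu = 6 gives D_6. The Hessian of g at 0 has rank 0. Corank 2; j^3 = s^2*t has shape L^2 M (L != M), so D-series; mu = 6 gives D_6. Both have type D_6, hence right-equivalent.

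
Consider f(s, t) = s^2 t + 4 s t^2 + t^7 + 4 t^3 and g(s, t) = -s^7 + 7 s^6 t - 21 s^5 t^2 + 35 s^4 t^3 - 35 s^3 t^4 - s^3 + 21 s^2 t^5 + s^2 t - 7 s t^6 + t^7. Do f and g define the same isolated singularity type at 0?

Yes.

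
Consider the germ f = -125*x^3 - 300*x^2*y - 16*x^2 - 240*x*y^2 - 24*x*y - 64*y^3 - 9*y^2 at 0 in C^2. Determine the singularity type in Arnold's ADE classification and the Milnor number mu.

The Hessian of f at 0 is [[-32, -24], [-24, -18]] with rank 1, so corank 1. A Groebner basis of the Jacobian ideal J(f) in C{x,y} is {y^2, x + 3*y/4}; counting standard monomials gives mu = 2. Corank 1: A-series; mu = 2 gives A_2.

Type A2, Milnor number mu = 2.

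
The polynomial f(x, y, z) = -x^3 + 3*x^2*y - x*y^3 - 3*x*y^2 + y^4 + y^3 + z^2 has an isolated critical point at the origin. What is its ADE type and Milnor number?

The Hessian of f at 0 has rank 1. Corank 2; j^3 = -(x - y)^3 is a perfect cube, so E-series; the 4-jet and mu = 7 give E_7.

Type E7, Milnor number mu = 7.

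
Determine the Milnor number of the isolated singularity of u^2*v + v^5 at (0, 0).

6

The Hessian of f at 0 has rank 0. Corank 2; j^3 = u^2*v has shape L^2 M (L != M), so D-series; mu = 6 gives D_6.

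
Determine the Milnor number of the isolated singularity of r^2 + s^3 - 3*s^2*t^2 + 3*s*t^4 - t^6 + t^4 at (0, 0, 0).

The Hessian of f at 0 is [[0, 0, 0], [0, 0, 0], [0, 0, 2]] with rank 1, so corank 2. A Groebner basis of the Jacobian ideal J(f) in C{s,t,r} is {s^3, s^2*t, -s^2/2 + s*t^2, t^3, r}; counting standard monomials gives mu = 6. Corank 2; j^3 = s^3 is a perfect cube, so E-series; the 4-jet and mu = 6 give E_6.

6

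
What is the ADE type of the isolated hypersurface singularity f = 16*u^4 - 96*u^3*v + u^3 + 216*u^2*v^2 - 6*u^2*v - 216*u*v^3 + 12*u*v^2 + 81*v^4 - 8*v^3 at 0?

E_{6}

The Hessian of f at 0 has rank 0. Corank 2; j^3 = (u - 2*v)^3 is a perfect cube, so E-series; the 4-jet and mu = 6 give E_6.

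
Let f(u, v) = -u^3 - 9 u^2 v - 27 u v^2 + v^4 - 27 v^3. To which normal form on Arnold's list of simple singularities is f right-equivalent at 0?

The Hessian of f at 0 is [[0, 0], [0, 0]] with rank 0, so corank 2. A Groebner basis of the Jacobian ideal J(f) in C{u,v} is {v^3, u^2 + 6*u*v + 9*v^2}; counting standard monomials gives mu = 6. Corank 2; j^3 = -(u + 3*v)^3 is a perfect cube, so E-series; the 4-jet and mu = 6 give E_6.

E_6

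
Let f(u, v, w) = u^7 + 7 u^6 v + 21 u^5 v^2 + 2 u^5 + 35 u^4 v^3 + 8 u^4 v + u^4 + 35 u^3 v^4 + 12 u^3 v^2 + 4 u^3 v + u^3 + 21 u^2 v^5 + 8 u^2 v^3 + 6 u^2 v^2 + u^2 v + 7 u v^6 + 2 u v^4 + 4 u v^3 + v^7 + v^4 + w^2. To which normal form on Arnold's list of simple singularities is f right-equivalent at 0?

D_5

The Hessian of f at 0 is [[0, 0, 0], [0, 0, 0], [0, 0, 2]] with rank 1, so corank 2. A Groebner basis of the Jacobian ideal J(f) in C{u,v,w} is {u*v^2, -u*v/4 + v^3, u^2 + u*v, w}; counting standard monomials gives mu = 5. Corank 2; j^3 = u^2*(u + v) has shape L^2 M (L != M), so D-series; mu = 5 gives D_5.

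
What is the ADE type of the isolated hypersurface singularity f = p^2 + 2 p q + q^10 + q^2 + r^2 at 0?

A9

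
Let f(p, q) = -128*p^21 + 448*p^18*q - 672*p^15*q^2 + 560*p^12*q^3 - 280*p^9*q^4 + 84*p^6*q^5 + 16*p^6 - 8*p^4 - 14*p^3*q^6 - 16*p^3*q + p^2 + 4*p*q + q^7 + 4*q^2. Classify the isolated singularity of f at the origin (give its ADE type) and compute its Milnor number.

Type A_{6}, Milnor number mu = 6.

The Hessian of f at 0 has rank 1. Corank 1: A-series; mu = 6 gives A_6.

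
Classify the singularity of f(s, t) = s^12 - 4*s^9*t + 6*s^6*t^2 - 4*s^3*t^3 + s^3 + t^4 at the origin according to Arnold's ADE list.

E6

The Hessian of f at 0 has rank 0. Corank 2; j^3 = s^3 is a perfect cube, so E-series; the 4-jet and mu = 6 give E_6.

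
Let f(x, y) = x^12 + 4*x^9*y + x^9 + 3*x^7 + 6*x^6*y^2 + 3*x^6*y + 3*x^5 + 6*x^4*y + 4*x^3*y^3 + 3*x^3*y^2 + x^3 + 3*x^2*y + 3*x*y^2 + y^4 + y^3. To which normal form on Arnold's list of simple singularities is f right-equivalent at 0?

E_6

The Hessian of f at 0 has rank 0. Corank 2; j^3 = (x + y)^3 is a perfect cube, so E-series; the 4-jet and mu = 6 give E_6.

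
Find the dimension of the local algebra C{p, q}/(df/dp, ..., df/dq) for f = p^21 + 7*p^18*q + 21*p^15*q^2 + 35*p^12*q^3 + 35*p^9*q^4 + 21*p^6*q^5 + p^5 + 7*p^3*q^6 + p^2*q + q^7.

8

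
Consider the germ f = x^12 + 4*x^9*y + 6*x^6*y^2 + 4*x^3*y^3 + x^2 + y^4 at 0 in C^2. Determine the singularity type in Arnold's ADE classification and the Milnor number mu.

The Hessian of f at 0 is [[2, 0], [0, 0]] with rank 1, so corank 1. A Groebner basis of the Jacobian ideal J(f) in C{x,y} is {y^3, x}; counting standard monomials gives mu = 3. Corank 1: A-series; mu = 3 gives A_3.

Type A_3, Milnor number mu = 3.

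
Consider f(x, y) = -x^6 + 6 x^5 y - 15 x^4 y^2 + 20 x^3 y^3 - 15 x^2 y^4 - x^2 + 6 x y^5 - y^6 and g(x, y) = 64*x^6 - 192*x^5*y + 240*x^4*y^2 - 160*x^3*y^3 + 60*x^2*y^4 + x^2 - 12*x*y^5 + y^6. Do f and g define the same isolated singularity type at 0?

The Hessian of f at 0 is [[-2, 0], [0, 0]] with rank 1, so corank 1. A Groebner basis of the Jacobian ideal J(f) in C{x,y} is {y^5, x}; counting standard monomials gives mu = 5. Corank 1: A-series; mu = 5 gives A_5. The Hessian of g at 0 is [[2, 0], [0, 0]] with rank 1, so corank 1. A Groebner basis of the Jacobian ideal J(g) in C{x,y} is {y^5, x}; counting standard monomials gives mu = 5. Corank 1: A-series; mu = 5 gives A_5. Both have type A_5, hence right-equivalent.

Yes.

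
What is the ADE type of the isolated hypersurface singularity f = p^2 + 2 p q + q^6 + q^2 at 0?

The Hessian of f at 0 has rank 1. Corank 1: A-series; mu = 5 gives A_5.

A5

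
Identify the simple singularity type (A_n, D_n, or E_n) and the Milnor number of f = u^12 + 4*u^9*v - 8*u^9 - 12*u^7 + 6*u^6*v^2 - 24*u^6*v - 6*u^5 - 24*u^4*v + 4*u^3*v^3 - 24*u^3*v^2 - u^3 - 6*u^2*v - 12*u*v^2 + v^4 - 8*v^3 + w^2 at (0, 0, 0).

Type E_6, Milnor number mu = 6.

The Hessian of f at 0 is [[0, 0, 0], [0, 0, 0], [0, 0, 2]] with rank 1, so corank 2. A Groebner basis of the Jacobian ideal J(f) in C{u,v,w} is {v^3, u^2 + 4*u*v + 4*v^2, w}; counting standard monomials gives mu = 6. Corank 2; j^3 = -(u + 2*v)^3 is a perfect cube, so E-series; the 4-jet and mu = 6 give E_6.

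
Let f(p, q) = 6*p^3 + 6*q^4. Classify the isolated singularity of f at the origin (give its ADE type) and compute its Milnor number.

Type E_{6}, Milnor number mu = 6.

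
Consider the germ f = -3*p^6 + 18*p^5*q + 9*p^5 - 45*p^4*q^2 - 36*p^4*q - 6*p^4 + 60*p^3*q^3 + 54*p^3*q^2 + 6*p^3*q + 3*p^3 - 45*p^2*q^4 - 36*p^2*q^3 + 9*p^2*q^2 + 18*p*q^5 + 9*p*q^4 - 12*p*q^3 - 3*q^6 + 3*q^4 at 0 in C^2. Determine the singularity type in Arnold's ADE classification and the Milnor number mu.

The Hessian of f at 0 has rank 0. Corank 2; j^3 = 3*p^3 is a perfect cube, so E-series; the 4-jet and mu = 6 give E_6.

Type E_6, Milnor number mu = 6.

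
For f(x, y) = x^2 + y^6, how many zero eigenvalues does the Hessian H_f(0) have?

The Hessian at 0 is [[2, 0], [0, 0]] of rank 1; hence corank 1.

1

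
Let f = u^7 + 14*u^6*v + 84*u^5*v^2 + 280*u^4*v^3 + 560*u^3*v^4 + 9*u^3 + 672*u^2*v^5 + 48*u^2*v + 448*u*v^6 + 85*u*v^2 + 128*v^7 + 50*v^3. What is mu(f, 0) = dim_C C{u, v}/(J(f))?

8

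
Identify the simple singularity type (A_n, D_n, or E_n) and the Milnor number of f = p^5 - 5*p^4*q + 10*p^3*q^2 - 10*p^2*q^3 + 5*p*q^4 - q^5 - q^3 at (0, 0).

Type E8, Milnor number mu = 8.

The Hessian of f at 0 is [[0, 0], [0, 0]] with rank 0, so corank 2. A Groebner basis of the Jacobian ideal J(f) in C{p,q} is {p^4 - 4*p^3*q, q^2}; counting standard monomials gives mu = 8. Corank 2; j^3 = -q^3 is a perfect cube, so E-series; the 5-jet and mu = 8 give E_8.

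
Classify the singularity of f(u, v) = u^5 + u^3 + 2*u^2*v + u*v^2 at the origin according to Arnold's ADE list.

D_{6}

The Hessian of f at 0 has rank 0. Corank 2; j^3 = u*(u + v)^2 has shape L^2 M (L != M), so D-series; mu = 6 gives D_6.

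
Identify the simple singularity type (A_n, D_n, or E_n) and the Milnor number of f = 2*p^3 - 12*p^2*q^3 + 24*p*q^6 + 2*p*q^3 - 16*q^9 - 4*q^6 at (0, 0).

Type E_7, Milnor number mu = 7.

The Hessian of f at 0 has rank 0. Corank 2; j^3 = 2*p^3 is a perfect cube, so E-series; the 4-jet and mu = 7 give E_7.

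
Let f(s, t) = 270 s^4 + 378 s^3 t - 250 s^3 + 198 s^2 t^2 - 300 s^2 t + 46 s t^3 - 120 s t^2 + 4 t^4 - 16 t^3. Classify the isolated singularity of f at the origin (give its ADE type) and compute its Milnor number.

The Hessian of f at 0 has rank 0. Corank 2; j^3 = -2*(5*s + 2*t)^3 is a perfect cube, so E-series; the 4-jet and mu = 7 give E_7.

Type E_7, Milnor number mu = 7.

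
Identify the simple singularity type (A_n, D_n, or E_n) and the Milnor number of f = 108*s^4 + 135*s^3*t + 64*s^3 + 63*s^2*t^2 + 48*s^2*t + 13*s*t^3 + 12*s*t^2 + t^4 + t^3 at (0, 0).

The Hessian of f at 0 is [[0, 0], [0, 0]] with rank 0, so corank 2. A Groebner basis of the Jacobian ideal J(f) in C{s,t} is {65536*s^2/3 + 32768*s*t/3 + t^4 + 64*t^3/9 + 4096*t^2/3, s^3 + 112*s^2/3 + 56*s*t/3 + t^3/36 + 7*t^2/3, s^2*t - 832*s^2/9 - 416*s*t/9 - 5*t^3/54 - 52*t^2/9, 512*s^2/3 + s*t^2 + 256*s*t/3 + 11*t^3/36 + 32*t^2/3}; counting standard monomials gives mu = 7. Corank 2; j^3 = (4*s + t)^3 is a perfect cube, so E-series; the 4-jet and mu = 7 give E_7.

Type E_7, Milnor number mu = 7.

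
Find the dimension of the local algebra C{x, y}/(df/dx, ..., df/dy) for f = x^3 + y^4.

The Hessian of f at 0 is [[0, 0], [0, 0]] with rank 0, so corank 2. A Groebner basis of the Jacobian ideal J(f) in C{x,y} is {y^3, x^2}; counting standard monomials gives mu = 6. Corank 2; j^3 = x^3 is a perfect cube, so E-series; the 4-jet and mu = 6 give E_6.

6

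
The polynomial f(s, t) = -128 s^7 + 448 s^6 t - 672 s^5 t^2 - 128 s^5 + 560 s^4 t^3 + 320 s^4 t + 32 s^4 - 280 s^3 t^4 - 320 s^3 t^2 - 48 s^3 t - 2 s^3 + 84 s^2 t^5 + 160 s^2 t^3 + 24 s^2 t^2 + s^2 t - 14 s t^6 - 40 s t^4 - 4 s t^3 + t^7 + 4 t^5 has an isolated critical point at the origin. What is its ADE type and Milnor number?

The Hessian of f at 0 is [[0, 0], [0, 0]] with rank 0, so corank 2. A Groebner basis of the Jacobian ideal J(f) in C{s,t} is {-135*s^2/344 + s*t^3 - 491*s*t^2/172 - 313*s*t/688 + 313*t^3/344, -103*s^2/86 - 833*s*t^2/86 - 249*s*t/172 + t^4 + 249*t^3/86, s^3 - 8*s^2/43 - 48*s*t^2/43 - 8*s*t/43 + 16*t^3/43, s^2*t - 7*s^2/172 - 107*s*t^2/86 - 57*s*t/344 + 57*t^3/172}; counting standard monomials gives mu = 8. Corank 2; j^3 = -s^2*(2*s - t) has shape L^2 M (L != M), so D-series; mu = 8 gives D_8.

Type D_8, Milnor number mu = 8.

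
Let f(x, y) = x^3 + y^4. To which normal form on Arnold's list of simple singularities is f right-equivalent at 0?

E_{6}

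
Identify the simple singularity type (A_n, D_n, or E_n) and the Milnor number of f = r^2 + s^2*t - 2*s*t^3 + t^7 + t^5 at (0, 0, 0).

Type D_8, Milnor number mu = 8.

The Hessian of f at 0 has rank 1. Corank 2; j^3 = s^2*t has shape L^2 M (L != M), so D-series; mu = 8 gives D_8.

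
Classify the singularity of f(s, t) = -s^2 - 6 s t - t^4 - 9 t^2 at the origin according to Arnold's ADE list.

The Hessian of f at 0 has rank 1. Corank 1: A-series; mu = 3 gives A_3.

A_3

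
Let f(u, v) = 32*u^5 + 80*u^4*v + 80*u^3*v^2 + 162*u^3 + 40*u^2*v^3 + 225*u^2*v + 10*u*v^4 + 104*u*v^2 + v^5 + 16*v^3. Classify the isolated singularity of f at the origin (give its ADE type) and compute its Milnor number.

The Hessian of f at 0 has rank 0. Corank 2; j^3 = (2*u + v)*(9*u + 4*v)^2 has shape L^2 M (L != M), so D-series; mu = 6 gives D_6.

Type D_{6}, Milnor number mu = 6.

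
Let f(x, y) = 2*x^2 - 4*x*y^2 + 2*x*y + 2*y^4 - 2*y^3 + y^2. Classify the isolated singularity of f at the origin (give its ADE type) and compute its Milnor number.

Type A_{1}, Milnor number mu = 1.

The Hessian of f at 0 is [[4, 2], [2, 2]] with rank 2, so corank 0. A Groebner basis of the Jacobian ideal J(f) in C{x,y} is {x, y}; counting standard monomials gives mu = 1. Corank 0: nondegenerate Morse point, so A_1.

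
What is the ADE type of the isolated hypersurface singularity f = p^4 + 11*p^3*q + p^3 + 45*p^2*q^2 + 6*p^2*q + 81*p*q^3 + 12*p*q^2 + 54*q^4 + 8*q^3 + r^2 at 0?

E7

The Hessian of f at 0 is [[0, 0, 0], [0, 0, 0], [0, 0, 2]] with rank 1, so corank 2. A Groebner basis of the Jacobian ideal J(f) in C{p,q,r} is {3*p^2 + 12*p*q + q^4 + q^3 + 12*q^2, p^3 + 30*p^2 + 120*p*q + 18*q^3 + 120*q^2, p^2*q - 9*p^2 - 36*p*q - 7*q^3 - 36*q^2, 2*p^2 + p*q^2 + 8*p*q + 8*q^3/3 + 8*q^2, r}; counting standard monomials gives mu = 7. Corank 2; j^3 = (p + 2*q)^3 is a perfect cube, so E-series; the 4-jet and mu = 7 give E_7.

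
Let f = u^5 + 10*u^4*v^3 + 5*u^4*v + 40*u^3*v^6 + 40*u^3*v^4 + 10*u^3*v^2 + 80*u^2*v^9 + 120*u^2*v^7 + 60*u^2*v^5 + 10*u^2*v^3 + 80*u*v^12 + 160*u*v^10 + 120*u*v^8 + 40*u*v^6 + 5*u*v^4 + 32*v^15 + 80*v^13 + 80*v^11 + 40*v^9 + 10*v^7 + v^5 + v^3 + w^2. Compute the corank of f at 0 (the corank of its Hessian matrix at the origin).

Hessian at 0 has rank 1.

2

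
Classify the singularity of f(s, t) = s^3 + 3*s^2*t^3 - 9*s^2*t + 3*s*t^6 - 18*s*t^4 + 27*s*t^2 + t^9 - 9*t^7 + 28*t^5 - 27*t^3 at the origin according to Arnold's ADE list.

E_8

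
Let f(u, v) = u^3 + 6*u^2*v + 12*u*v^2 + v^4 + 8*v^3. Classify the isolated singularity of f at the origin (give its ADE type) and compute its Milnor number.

Type E_6, Milnor number mu = 6.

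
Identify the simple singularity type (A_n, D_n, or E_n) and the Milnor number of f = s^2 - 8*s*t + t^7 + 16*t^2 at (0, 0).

The Hessian of f at 0 has rank 1. Corank 1: A-series; mu = 6 gives A_6.

Type A_{6}, Milnor number mu = 6.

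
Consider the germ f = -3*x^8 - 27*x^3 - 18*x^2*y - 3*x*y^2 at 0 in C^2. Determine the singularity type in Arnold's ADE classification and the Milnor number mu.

The Hessian of f at 0 is [[0, 0], [0, 0]] with rank 0, so corank 2. A Groebner basis of the Jacobian ideal J(f) in C{x,y} is {-6561*x*y/8 + y^7 - 2187*y^2/8, x*y^2 + y^3/3, x^2 + x*y/3}; counting standard monomials gives mu = 9. Corank 2; j^3 = -3*x*(3*x + y)^2 has shape L^2 M (L != M), so D-series; mu = 9 gives D_9.

Type D9, Milnor number mu = 9.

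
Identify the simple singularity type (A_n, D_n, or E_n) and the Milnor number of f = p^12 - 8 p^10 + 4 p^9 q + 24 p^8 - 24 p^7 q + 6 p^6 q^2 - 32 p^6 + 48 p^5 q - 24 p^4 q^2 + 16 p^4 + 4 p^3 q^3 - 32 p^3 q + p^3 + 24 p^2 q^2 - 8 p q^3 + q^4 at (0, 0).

Type E6, Milnor number mu = 6.

The Hessian of f at 0 is [[0, 0], [0, 0]] with rank 0, so corank 2. A Groebner basis of the Jacobian ideal J(f) in C{p,q} is {q^4, p*q^2 - q^3/6, p^2}; counting standard monomials gives mu = 6. Corank 2; j^3 = p^3 is a perfect cube, so E-series; the 4-jet and mu = 6 give E_6.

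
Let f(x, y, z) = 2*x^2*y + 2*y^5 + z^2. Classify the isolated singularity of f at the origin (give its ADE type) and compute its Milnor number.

Type D6, Milnor number mu = 6.

The Hessian of f at 0 has rank 1. Corank 2; j^3 = 2*x^2*y has shape L^2 M (L != M), so D-series; mu = 6 gives D_6.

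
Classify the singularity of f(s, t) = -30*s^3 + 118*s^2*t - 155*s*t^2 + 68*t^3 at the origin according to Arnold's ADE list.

D4

The Hessian of f at 0 has rank 0. Corank 2; j^3 = -(3*s - 4*t)*(10*s^2 - 26*s*t + 17*t^2) splits into three distinct lines over C (the quadratic factor has nonzero discriminant), so D_4.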